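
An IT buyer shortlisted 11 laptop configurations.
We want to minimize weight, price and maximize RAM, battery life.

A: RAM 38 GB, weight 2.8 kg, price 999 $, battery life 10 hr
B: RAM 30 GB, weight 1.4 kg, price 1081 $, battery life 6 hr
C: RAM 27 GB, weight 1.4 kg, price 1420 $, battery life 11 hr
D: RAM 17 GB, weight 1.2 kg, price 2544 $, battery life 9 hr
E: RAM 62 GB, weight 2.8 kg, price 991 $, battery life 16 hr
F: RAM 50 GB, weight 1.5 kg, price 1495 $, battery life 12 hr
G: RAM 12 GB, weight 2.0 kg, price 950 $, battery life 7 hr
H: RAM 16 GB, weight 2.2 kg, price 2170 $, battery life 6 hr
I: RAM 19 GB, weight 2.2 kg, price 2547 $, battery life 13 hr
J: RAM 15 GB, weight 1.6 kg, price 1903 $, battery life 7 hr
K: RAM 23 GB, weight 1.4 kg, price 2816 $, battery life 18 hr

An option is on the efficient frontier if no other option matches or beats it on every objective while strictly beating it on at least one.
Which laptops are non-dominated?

A: dominated by E (RAM 62≥38, weight 2.8≤2.8, price 991≤999, battery life 16≥10).
B: not dominated.
C: not dominated.
D: not dominated (best weight).
E: not dominated (best RAM).
F: not dominated.
G: not dominated (best price).
H: dominated by B (RAM 30≥16, weight 1.4≤2.2, price 1081≤2170, battery life 6≥6).
I: not dominated.
J: dominated by C (RAM 27≥15, weight 1.4≤1.6, price 1420≤1903, battery life 11≥7).
K: not dominated (best battery life).

B, C, D, E, F, G, I, K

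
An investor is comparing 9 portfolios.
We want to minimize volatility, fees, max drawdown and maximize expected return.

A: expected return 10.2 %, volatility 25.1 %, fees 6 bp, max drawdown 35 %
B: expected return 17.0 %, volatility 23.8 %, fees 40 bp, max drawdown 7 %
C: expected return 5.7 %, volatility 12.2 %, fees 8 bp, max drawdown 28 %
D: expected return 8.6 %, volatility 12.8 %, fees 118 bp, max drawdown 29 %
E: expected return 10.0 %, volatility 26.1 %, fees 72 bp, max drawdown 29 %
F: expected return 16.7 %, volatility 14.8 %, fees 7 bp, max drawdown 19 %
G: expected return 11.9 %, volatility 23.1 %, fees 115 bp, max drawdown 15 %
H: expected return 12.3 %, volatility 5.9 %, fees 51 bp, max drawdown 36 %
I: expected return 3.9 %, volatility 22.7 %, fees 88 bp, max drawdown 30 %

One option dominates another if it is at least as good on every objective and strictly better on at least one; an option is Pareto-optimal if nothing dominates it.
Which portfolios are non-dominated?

A, B, C, D, F, G, H

A: not dominated (best fees).
B: not dominated (best expected return).
C: not dominated.
D: not dominated.
E: dominated by B (expected return 17.0≥10.0, volatility 23.8≤26.1, fees 40≤72, max drawdown 7≤29).
F: not dominated.
G: not dominated.
H: not dominated (best volatility).
I: dominated by C (expected return 5.7≥3.9, volatility 12.2≤22.7, fees 8≤88, max drawdown 28≤30).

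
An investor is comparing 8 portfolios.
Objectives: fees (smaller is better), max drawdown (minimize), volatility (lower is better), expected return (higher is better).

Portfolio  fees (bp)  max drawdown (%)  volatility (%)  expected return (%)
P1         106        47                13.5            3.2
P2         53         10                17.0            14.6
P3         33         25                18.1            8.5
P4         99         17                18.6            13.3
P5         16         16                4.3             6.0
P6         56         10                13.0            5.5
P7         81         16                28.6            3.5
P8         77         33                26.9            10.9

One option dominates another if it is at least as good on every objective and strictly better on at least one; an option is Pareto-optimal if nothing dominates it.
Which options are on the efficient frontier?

P1: dominated by P5 (fees 16≤106, max drawdown 16≤47, volatility 4.3≤13.5, expected return 6.0≥3.2).
P2: not dominated (best expected return).
P3: not dominated.
P4: dominated by P2 (fees 53≤99, max drawdown 10≤17, volatility 17.0≤18.6, expected return 14.6≥13.3).
P5: not dominated (best fees).
P6: not dominated.
P7: dominated by P2 (fees 53≤81, max drawdown 10≤16, volatility 17.0≤28.6, expected return 14.6≥3.5).
P8: dominated by P2 (fees 53≤77, max drawdown 10≤33, volatility 17.0≤26.9, expected return 14.6≥10.9).

P2, P3, P5, P6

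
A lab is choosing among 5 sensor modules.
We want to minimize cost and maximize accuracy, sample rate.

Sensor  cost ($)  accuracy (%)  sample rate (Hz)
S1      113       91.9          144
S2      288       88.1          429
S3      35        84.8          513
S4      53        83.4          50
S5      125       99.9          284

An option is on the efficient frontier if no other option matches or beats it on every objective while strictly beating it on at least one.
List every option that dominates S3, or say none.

none

S1: worse on cost (113 vs 35).
S2: worse on cost (288 vs 35).
S4: worse on cost (53 vs 35).
S5: worse on cost (125 vs 35).
No option dominates S3.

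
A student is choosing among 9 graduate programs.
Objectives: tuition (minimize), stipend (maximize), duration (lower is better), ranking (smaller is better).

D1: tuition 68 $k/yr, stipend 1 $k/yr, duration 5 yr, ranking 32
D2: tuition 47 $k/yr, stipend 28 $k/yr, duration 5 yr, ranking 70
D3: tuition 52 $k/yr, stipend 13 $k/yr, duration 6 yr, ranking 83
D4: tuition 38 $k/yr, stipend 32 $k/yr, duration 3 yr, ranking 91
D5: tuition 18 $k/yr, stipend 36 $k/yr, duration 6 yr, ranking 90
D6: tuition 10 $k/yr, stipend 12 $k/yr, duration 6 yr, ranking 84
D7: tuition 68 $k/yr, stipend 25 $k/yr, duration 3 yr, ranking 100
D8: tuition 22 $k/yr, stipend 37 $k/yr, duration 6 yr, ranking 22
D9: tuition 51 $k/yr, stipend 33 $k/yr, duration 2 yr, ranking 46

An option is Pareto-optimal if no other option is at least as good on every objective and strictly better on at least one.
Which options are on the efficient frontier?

D1, D2, D4, D5, D6, D8, D9

D1: not dominated.
D2: not dominated.
D3: dominated by D2 (tuition 47≤52, stipend 28≥13, duration 5≤6, ranking 70≤83).
D4: not dominated.
D5: not dominated.
D6: not dominated (best tuition).
D7: dominated by D4 (tuition 38≤68, stipend 32≥25, duration 3≤3, ranking 91≤100).
D8: not dominated (best stipend).
D9: not dominated (best duration).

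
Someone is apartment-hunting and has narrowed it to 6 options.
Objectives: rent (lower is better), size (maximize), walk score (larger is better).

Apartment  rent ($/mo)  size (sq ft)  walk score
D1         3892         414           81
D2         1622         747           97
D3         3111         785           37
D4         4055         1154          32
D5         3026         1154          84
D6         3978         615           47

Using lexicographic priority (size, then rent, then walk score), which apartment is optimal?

D5

First maximize size: best is 1154, kept {D4, D5}.
Then minimize rent: best is 3026, kept {D5}.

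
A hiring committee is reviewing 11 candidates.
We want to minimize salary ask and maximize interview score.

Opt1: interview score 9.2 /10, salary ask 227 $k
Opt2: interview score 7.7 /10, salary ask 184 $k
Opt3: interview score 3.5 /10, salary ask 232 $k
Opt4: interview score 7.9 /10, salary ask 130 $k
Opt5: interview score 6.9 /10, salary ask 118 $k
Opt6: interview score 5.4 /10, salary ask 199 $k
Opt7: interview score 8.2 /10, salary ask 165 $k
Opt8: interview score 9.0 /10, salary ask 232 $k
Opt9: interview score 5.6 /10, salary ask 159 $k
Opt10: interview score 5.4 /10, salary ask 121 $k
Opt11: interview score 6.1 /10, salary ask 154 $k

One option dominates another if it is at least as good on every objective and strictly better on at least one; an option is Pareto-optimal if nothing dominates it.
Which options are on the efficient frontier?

Opt1, Opt4, Opt5, Opt7

Opt1: not dominated (best interview score).
Opt2: dominated by Opt4 (interview score 7.9≥7.7, salary ask 130≤184).
Opt3: dominated by Opt1 (interview score 9.2≥3.5, salary ask 227≤232).
Opt4: not dominated.
Opt5: not dominated (best salary ask).
Opt6: dominated by Opt2 (interview score 7.7≥5.4, salary ask 184≤199).
Opt7: not dominated.
Opt8: dominated by Opt1 (interview score 9.2≥9.0, salary ask 227≤232).
Opt9: dominated by Opt4 (interview score 7.9≥5.6, salary ask 130≤159).
Opt10: dominated by Opt5 (interview score 6.9≥5.4, salary ask 118≤121).
Opt11: dominated by Opt4 (interview score 7.9≥6.1, salary ask 130≤154).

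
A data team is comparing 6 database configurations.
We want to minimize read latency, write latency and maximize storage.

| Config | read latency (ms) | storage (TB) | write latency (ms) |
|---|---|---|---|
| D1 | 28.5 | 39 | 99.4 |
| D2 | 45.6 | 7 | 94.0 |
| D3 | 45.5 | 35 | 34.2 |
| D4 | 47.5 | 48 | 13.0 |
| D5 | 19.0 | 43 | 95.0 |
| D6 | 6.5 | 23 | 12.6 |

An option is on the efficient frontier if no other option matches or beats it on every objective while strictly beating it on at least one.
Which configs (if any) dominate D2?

D3, D6

D3: read latency 45.5≤45.6, storage 35≥7, write latency 34.2≤94.0 — dominates D2.
D6: read latency 6.5≤45.6, storage 23≥7, write latency 12.6≤94.0 — dominates D2.
Others (D1, D4, D5) are each worse than D2 on at least one objective.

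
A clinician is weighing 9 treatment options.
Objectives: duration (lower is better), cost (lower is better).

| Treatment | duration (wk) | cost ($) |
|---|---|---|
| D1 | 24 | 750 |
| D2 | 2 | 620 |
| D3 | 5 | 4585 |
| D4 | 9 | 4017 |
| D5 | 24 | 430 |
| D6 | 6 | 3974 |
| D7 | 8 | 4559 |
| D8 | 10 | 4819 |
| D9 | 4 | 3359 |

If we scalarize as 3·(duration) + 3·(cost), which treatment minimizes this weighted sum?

D5

D1: 3·24 + 3·750 = 2322
D2: 3·2 + 3·620 = 1866
D3: 3·5 + 3·4585 = 13770
D4: 3·9 + 3·4017 = 12078
D5: 3·24 + 3·430 = 1362
D6: 3·6 + 3·3974 = 11940
D7: 3·8 + 3·4559 = 13701
D8: 3·10 + 3·4819 = 14487
D9: 3·4 + 3·3359 = 10089
Lowest: D5 at 1362.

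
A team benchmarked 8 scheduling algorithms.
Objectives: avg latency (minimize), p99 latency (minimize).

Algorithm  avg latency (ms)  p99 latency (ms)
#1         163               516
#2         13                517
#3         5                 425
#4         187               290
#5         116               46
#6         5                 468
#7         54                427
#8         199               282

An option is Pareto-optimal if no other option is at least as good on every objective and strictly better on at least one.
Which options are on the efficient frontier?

#1: dominated by #3 (avg latency 5≤163, p99 latency 425≤516).
#2: dominated by #3 (avg latency 5≤13, p99 latency 425≤517).
#3: not dominated.
#4: dominated by #5 (avg latency 116≤187, p99 latency 46≤290).
#5: not dominated (best p99 latency).
#6: dominated by #3 (avg latency 5≤5, p99 latency 425≤468).
#7: dominated by #3 (avg latency 5≤54, p99 latency 425≤427).
#8: dominated by #5 (avg latency 116≤199, p99 latency 46≤282).

#3, #5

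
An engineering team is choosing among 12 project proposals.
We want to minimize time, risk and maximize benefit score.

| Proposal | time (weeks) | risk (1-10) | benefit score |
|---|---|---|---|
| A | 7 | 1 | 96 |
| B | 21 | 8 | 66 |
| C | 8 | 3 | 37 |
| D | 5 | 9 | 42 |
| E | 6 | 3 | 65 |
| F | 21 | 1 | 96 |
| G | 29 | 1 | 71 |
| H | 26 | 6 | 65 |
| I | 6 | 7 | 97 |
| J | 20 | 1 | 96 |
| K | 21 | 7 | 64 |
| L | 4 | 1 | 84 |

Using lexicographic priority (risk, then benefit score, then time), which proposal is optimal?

A

First minimize risk: best is 1, kept {A, F, G, J, L}.
Then maximize benefit score: best is 96, kept {A, F, J}.
Then minimize time: best is 7, kept {A}.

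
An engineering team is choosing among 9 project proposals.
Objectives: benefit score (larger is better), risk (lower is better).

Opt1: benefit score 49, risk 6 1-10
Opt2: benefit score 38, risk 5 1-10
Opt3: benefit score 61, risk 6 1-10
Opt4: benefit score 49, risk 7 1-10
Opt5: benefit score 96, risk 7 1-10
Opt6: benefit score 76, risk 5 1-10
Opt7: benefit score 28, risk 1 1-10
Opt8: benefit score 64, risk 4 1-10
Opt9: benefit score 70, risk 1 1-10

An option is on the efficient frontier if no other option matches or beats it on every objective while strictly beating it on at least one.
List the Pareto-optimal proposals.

Opt1: dominated by Opt3 (benefit score 61≥49, risk 6≤6).
Opt2: dominated by Opt6 (benefit score 76≥38, risk 5≤5).
Opt3: dominated by Opt6 (benefit score 76≥61, risk 5≤6).
Opt4: dominated by Opt1 (benefit score 49≥49, risk 6≤7).
Opt5: not dominated (best benefit score).
Opt6: not dominated.
Opt7: dominated by Opt9 (benefit score 70≥28, risk 1≤1).
Opt8: dominated by Opt9 (benefit score 70≥64, risk 1≤4).
Opt9: not dominated.

Opt5, Opt6, Opt9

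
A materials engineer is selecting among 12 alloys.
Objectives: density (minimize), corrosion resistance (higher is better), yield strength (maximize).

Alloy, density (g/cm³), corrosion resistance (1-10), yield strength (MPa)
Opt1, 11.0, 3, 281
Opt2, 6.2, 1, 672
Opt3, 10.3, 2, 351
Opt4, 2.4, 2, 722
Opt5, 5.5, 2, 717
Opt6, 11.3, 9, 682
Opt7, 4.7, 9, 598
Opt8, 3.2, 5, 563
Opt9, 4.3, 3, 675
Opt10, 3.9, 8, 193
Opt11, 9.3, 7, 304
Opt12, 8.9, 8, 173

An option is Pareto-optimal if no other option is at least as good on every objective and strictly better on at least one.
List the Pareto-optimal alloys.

Opt1: dominated by Opt7 (density 4.7≤11.0, corrosion resistance 9≥3, yield strength 598≥281).
Opt2: dominated by Opt4 (density 2.4≤6.2, corrosion resistance 2≥1, yield strength 722≥672).
Opt3: dominated by Opt4 (density 2.4≤10.3, corrosion resistance 2≥2, yield strength 722≥351).
Opt4: not dominated (best density).
Opt5: dominated by Opt4 (density 2.4≤5.5, corrosion resistance 2≥2, yield strength 722≥717).
Opt6: not dominated.
Opt7: not dominated.
Opt8: not dominated.
Opt9: not dominated.
Opt10: not dominated.
Opt11: dominated by Opt7 (density 4.7≤9.3, corrosion resistance 9≥7, yield strength 598≥304).
Opt12: dominated by Opt7 (density 4.7≤8.9, corrosion resistance 9≥8, yield strength 598≥173).

Opt4, Opt6, Opt7, Opt8, Opt9, Opt10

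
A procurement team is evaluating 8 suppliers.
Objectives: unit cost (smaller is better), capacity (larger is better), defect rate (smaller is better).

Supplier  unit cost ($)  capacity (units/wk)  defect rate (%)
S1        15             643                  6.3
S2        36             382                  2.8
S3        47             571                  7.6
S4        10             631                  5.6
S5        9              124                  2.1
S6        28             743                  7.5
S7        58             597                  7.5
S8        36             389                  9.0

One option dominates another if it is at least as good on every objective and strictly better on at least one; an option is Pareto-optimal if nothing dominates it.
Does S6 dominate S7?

S6 vs S7: unit cost 28≤58, capacity 743≥597, defect rate 7.5≤7.5 — S6 is at least as good on every objective with at least one strict improvement.

Yes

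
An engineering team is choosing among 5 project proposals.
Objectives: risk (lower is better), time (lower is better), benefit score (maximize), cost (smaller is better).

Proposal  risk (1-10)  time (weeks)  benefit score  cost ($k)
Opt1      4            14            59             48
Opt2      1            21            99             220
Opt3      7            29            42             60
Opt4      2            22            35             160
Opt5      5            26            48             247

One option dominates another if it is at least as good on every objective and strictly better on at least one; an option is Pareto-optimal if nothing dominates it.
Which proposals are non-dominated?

Opt1: not dominated (best time).
Opt2: not dominated (best risk).
Opt3: dominated by Opt1 (risk 4≤7, time 14≤29, benefit score 59≥42, cost 48≤60).
Opt4: not dominated.
Opt5: dominated by Opt1 (risk 4≤5, time 14≤26, benefit score 59≥48, cost 48≤247).

Opt1, Opt2, Opt4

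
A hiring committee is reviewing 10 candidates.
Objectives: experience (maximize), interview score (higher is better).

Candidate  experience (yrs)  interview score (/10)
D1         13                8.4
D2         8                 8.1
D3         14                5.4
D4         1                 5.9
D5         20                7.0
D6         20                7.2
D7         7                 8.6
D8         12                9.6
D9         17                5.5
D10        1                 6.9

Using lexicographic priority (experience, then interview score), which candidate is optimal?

First maximize experience: best is 20, kept {D5, D6}.
Then maximize interview score: best is 7.2, kept {D6}.

D6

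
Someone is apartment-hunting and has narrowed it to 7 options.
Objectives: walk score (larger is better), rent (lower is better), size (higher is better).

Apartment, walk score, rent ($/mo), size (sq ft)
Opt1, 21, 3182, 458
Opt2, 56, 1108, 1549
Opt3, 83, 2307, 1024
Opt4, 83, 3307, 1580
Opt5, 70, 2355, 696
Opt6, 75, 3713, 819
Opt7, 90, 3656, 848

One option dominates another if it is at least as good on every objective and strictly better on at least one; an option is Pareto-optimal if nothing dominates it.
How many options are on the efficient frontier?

Opt1: dominated by Opt2 (walk score 56≥21, rent 1108≤3182, size 1549≥458).
Opt2: not dominated (best rent).
Opt3: not dominated.
Opt4: not dominated (best size).
Opt5: dominated by Opt3 (walk score 83≥70, rent 2307≤2355, size 1024≥696).
Opt6: dominated by Opt3 (walk score 83≥75, rent 2307≤3713, size 1024≥819).
Opt7: not dominated (best walk score).
Pareto-optimal: Opt2, Opt3, Opt4, Opt7 → 4.

4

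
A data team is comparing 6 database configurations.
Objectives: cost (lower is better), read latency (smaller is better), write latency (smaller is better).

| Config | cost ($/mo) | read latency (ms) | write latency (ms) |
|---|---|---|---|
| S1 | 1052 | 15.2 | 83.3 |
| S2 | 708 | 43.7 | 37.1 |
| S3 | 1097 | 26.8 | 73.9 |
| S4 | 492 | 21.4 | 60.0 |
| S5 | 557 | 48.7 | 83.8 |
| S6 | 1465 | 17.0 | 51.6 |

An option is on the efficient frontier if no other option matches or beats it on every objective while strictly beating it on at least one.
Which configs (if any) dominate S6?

none

S1: worse on write latency (83.3 vs 51.6).
S2: worse on read latency (43.7 vs 17.0).
S3: worse on read latency (26.8 vs 17.0).
S4: worse on read latency (21.4 vs 17.0).
S5: worse on read latency (48.7 vs 17.0).
No option dominates S6.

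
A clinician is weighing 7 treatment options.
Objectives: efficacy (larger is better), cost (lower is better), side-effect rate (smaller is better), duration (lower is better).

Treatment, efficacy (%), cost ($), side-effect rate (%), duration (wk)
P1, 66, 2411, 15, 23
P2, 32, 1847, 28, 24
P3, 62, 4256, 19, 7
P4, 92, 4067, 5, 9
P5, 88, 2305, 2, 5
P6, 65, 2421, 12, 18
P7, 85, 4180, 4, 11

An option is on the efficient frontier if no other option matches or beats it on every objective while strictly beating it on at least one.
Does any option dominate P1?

Yes

P5 vs P1: efficacy 88≥66, cost 2305≤2411, side-effect rate 2≤15, duration 5≤23 — P5 is at least as good on every objective and strictly better on at least one, so P5 dominates P1.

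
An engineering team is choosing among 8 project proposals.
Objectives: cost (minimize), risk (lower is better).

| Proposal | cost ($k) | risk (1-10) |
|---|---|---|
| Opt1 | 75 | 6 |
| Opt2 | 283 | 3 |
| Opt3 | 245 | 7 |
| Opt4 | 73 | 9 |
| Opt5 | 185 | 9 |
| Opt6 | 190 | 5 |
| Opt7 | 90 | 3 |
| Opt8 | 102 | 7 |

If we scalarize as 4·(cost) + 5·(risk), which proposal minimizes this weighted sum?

Opt1

Opt1: 4·75 + 5·6 = 330
Opt2: 4·283 + 5·3 = 1147
Opt3: 4·245 + 5·7 = 1015
Opt4: 4·73 + 5·9 = 337
Opt5: 4·185 + 5·9 = 785
Opt6: 4·190 + 5·5 = 785
Opt7: 4·90 + 5·3 = 375
Opt8: 4·102 + 5·7 = 443
Lowest: Opt1 at 330.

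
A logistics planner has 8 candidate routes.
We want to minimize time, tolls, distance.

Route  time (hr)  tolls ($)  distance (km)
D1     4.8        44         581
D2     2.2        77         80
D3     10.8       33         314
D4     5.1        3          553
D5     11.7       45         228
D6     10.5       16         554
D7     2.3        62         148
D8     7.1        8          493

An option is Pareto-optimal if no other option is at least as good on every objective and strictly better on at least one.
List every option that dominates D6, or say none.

D4: time 5.1≤10.5, tolls 3≤16, distance 553≤554 — dominates D6.
D8: time 7.1≤10.5, tolls 8≤16, distance 493≤554 — dominates D6.
Others (D1, D2, D3, D5, D7) are each worse than D6 on at least one objective.

D4, D8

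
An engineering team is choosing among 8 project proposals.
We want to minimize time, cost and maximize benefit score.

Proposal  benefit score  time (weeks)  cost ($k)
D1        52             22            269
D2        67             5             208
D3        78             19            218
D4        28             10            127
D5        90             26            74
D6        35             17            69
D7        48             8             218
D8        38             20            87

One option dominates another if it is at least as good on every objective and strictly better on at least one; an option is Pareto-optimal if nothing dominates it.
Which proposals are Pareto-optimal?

D1: dominated by D2 (benefit score 67≥52, time 5≤22, cost 208≤269).
D2: not dominated (best time).
D3: not dominated.
D4: not dominated.
D5: not dominated (best benefit score).
D6: not dominated (best cost).
D7: dominated by D2 (benefit score 67≥48, time 5≤8, cost 208≤218).
D8: not dominated.

D2, D3, D4, D5, D6, D8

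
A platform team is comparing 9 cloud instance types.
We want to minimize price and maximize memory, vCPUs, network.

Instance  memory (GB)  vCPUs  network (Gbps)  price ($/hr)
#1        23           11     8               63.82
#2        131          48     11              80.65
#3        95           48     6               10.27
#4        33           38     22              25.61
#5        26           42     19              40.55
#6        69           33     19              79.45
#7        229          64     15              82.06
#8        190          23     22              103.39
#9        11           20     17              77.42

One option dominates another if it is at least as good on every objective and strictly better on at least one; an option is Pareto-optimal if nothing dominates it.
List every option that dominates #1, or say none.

#4: memory 33≥23, vCPUs 38≥11, network 22≥8, price 25.61≤63.82 — dominates #1.
#5: memory 26≥23, vCPUs 42≥11, network 19≥8, price 40.55≤63.82 — dominates #1.
Others (#2, #3, #6, #7, #8, #9) are each worse than #1 on at least one objective.

#4, #5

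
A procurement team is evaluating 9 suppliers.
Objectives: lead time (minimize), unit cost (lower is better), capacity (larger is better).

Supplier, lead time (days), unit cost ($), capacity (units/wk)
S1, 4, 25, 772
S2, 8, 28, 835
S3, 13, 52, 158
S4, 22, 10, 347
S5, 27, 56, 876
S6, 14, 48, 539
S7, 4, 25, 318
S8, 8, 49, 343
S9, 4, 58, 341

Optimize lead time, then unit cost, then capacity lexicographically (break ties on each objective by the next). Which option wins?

First minimize lead time: best is 4, kept {S1, S7, S9}.
Then minimize unit cost: best is 25, kept {S1, S7}.
Then maximize capacity: best is 772, kept {S1}.

S1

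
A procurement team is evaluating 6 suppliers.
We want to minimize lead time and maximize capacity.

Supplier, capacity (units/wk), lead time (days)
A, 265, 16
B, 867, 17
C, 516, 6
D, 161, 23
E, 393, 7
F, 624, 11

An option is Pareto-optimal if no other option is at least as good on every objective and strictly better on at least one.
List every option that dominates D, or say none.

A: capacity 265≥161, lead time 16≤23 — dominates D.
B: capacity 867≥161, lead time 17≤23 — dominates D.
C: capacity 516≥161, lead time 6≤23 — dominates D.
E: capacity 393≥161, lead time 7≤23 — dominates D.
F: capacity 624≥161, lead time 11≤23 — dominates D.

A, B, C, E, F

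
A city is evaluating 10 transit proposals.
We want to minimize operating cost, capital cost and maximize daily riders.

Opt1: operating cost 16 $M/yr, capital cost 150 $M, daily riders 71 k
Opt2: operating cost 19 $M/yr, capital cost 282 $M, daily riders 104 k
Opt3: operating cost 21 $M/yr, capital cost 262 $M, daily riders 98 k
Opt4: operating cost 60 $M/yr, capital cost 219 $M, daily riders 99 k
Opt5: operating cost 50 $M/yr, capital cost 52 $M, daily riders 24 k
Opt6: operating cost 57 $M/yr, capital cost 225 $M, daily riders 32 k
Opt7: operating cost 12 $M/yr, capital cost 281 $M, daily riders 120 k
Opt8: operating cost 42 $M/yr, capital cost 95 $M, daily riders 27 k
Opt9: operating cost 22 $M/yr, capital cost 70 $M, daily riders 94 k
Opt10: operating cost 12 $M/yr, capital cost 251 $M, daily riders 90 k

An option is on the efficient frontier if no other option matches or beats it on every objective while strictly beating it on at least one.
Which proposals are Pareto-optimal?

Opt1, Opt3, Opt4, Opt5, Opt7, Opt9, Opt10

Opt1: not dominated.
Opt2: dominated by Opt7 (operating cost 12≤19, capital cost 281≤282, daily riders 120≥104).
Opt3: not dominated.
Opt4: not dominated.
Opt5: not dominated (best capital cost).
Opt6: dominated by Opt1 (operating cost 16≤57, capital cost 150≤225, daily riders 71≥32).
Opt7: not dominated (best daily riders).
Opt8: dominated by Opt9 (operating cost 22≤42, capital cost 70≤95, daily riders 94≥27).
Opt9: not dominated.
Opt10: not dominated.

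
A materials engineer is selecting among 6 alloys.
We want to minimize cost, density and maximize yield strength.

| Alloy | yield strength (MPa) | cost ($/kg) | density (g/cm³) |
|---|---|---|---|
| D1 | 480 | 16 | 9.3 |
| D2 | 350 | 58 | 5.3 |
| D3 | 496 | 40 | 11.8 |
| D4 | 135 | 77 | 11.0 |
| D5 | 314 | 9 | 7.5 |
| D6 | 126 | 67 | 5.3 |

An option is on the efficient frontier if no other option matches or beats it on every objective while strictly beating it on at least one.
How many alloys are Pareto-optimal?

4

D1: not dominated.
D2: not dominated.
D3: not dominated (best yield strength).
D4: dominated by D1 (yield strength 480≥135, cost 16≤77, density 9.3≤11.0).
D5: not dominated (best cost).
D6: dominated by D2 (yield strength 350≥126, cost 58≤67, density 5.3≤5.3).
Pareto-optimal: D1, D2, D3, D5 → 4.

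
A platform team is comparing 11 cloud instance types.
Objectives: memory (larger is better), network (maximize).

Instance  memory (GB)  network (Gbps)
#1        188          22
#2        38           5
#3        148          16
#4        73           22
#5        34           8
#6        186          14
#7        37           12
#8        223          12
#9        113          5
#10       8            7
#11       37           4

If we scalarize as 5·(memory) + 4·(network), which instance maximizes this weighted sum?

#8

#1: 5·188 + 4·22 = 1028
#2: 5·38 + 4·5 = 210
#3: 5·148 + 4·16 = 804
#4: 5·73 + 4·22 = 453
#5: 5·34 + 4·8 = 202
#6: 5·186 + 4·14 = 986
#7: 5·37 + 4·12 = 233
#8: 5·223 + 4·12 = 1163
#9: 5·113 + 4·5 = 585
#10: 5·8 + 4·7 = 68
#11: 5·37 + 4·4 = 201
Highest: #8 at 1163.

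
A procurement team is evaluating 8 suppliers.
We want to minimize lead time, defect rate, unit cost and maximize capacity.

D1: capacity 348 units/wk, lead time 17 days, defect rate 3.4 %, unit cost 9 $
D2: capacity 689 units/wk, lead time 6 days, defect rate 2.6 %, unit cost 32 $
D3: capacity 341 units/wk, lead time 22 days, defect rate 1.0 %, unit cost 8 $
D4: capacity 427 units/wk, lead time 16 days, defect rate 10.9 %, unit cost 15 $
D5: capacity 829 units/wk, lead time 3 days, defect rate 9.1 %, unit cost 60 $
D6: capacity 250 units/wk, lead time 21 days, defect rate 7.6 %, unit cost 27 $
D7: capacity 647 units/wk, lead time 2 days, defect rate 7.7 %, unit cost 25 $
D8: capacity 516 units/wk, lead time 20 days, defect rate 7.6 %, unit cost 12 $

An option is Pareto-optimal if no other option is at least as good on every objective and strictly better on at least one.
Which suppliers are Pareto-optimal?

D1: not dominated.
D2: not dominated.
D3: not dominated (best defect rate).
D4: not dominated.
D5: not dominated (best capacity).
D6: dominated by D1 (capacity 348≥250, lead time 17≤21, defect rate 3.4≤7.6, unit cost 9≤27).
D7: not dominated (best lead time).
D8: not dominated.

D1, D2, D3, D4, D5, D7, D8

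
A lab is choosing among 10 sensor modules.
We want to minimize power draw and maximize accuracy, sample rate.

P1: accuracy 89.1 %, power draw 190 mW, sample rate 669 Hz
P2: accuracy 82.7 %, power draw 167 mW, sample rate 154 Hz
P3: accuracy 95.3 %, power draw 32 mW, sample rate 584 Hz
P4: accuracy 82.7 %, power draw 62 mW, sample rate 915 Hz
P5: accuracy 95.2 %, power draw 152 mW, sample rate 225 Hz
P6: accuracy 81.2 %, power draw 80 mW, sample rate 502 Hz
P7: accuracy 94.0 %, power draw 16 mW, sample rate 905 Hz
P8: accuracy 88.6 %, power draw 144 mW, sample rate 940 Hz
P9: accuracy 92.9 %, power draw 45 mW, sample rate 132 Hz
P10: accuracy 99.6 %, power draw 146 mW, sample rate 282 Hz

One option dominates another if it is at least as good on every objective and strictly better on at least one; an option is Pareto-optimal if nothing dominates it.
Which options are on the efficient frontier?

P3, P4, P7, P8, P10

P1: dominated by P7 (accuracy 94.0≥89.1, power draw 16≤190, sample rate 905≥669).
P2: dominated by P3 (accuracy 95.3≥82.7, power draw 32≤167, sample rate 584≥154).
P3: not dominated.
P4: not dominated.
P5: dominated by P3 (accuracy 95.3≥95.2, power draw 32≤152, sample rate 584≥225).
P6: dominated by P3 (accuracy 95.3≥81.2, power draw 32≤80, sample rate 584≥502).
P7: not dominated (best power draw).
P8: not dominated (best sample rate).
P9: dominated by P3 (accuracy 95.3≥92.9, power draw 32≤45, sample rate 584≥132).
P10: not dominated (best accuracy).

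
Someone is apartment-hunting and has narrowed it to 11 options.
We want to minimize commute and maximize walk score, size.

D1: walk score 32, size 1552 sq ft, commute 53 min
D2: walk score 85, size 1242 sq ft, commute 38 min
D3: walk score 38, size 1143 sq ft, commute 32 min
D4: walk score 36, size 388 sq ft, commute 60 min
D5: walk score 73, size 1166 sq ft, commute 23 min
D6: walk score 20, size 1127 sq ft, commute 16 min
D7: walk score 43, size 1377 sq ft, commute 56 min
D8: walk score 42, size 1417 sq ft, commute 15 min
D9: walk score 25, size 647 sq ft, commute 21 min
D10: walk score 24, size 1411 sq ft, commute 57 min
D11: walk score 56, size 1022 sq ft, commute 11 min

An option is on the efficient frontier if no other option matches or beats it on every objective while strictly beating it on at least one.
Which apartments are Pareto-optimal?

D1: not dominated (best size).
D2: not dominated (best walk score).
D3: dominated by D5 (walk score 73≥38, size 1166≥1143, commute 23≤32).
D4: dominated by D2 (walk score 85≥36, size 1242≥388, commute 38≤60).
D5: not dominated.
D6: dominated by D8 (walk score 42≥20, size 1417≥1127, commute 15≤16).
D7: not dominated.
D8: not dominated.
D9: dominated by D8 (walk score 42≥25, size 1417≥647, commute 15≤21).
D10: dominated by D1 (walk score 32≥24, size 1552≥1411, commute 53≤57).
D11: not dominated (best commute).

D1, D2, D5, D7, D8, D11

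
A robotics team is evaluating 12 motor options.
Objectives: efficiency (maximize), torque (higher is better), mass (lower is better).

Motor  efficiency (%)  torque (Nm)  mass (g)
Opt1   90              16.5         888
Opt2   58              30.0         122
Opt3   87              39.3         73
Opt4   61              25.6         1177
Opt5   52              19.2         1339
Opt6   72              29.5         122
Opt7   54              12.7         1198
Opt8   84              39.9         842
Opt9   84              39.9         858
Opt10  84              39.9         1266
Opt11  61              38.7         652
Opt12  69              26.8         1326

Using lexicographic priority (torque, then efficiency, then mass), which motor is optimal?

Opt8

First maximize torque: best is 39.9, kept {Opt8, Opt9, Opt10}.
Then maximize efficiency: best is 84, kept {Opt8, Opt9, Opt10}.
Then minimize mass: best is 842, kept {Opt8}.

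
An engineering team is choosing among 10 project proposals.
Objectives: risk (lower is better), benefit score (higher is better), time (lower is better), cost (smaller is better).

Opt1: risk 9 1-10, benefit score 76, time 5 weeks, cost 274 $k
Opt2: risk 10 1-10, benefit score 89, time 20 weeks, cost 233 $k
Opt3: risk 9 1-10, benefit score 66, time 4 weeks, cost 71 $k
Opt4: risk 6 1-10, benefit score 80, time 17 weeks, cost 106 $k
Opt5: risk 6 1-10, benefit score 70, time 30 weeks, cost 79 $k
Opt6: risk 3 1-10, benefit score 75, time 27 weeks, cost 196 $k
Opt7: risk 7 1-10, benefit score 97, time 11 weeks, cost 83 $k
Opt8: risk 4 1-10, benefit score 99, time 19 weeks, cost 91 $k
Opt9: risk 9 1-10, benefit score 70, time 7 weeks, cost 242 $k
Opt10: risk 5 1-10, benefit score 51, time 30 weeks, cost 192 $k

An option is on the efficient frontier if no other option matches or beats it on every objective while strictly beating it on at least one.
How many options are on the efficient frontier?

8

Opt1: not dominated.
Opt2: dominated by Opt7 (risk 7≤10, benefit score 97≥89, time 11≤20, cost 83≤233).
Opt3: not dominated (best time).
Opt4: not dominated.
Opt5: not dominated.
Opt6: not dominated (best risk).
Opt7: not dominated.
Opt8: not dominated (best benefit score).
Opt9: not dominated.
Opt10: dominated by Opt8 (risk 4≤5, benefit score 99≥51, time 19≤30, cost 91≤192).
Pareto-optimal: Opt1, Opt3, Opt4, Opt5, Opt6, Opt7, Opt8, Opt9 → 8.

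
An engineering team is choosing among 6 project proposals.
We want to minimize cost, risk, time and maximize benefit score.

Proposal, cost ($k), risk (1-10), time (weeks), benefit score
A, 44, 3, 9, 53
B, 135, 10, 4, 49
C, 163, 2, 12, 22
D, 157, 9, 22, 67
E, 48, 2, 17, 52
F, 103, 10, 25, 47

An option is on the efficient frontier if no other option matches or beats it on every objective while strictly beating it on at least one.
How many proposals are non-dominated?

A: not dominated (best cost).
B: not dominated (best time).
C: not dominated.
D: not dominated (best benefit score).
E: not dominated.
F: dominated by A (cost 44≤103, risk 3≤10, time 9≤25, benefit score 53≥47).
Pareto-optimal: A, B, C, D, E → 5.

5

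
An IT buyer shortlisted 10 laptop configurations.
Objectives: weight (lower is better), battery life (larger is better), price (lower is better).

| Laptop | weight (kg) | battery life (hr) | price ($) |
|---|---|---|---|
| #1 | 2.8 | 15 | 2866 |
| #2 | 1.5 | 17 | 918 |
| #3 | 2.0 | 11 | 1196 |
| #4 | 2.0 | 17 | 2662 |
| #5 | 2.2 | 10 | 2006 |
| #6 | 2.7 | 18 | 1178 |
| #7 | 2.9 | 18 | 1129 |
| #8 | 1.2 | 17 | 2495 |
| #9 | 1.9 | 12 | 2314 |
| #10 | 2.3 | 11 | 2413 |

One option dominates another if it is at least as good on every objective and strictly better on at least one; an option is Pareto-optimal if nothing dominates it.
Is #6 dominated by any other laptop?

#1: worse on weight (2.8 vs 2.7).
#2: worse on battery life (17 vs 18).
#3: worse on battery life (11 vs 18).
#4: worse on battery life (17 vs 18).
#5: worse on battery life (10 vs 18).
#7: worse on weight (2.9 vs 2.7).
#8: worse on battery life (17 vs 18).
#9: worse on battery life (12 vs 18).
#10: worse on battery life (11 vs 18).
No option is at least as good as #6 on every objective and strictly better on one.

No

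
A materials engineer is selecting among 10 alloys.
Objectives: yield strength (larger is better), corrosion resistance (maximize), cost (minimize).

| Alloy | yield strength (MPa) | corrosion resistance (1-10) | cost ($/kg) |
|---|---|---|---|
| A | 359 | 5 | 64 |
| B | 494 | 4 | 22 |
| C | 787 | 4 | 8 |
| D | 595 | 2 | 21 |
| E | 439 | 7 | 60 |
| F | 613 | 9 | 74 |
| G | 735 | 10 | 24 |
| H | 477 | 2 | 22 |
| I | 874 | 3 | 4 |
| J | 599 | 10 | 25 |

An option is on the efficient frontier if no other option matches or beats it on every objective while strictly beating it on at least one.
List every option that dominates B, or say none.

C: yield strength 787≥494, corrosion resistance 4≥4, cost 8≤22 — dominates B.
Others (A, D, E, F, G, H, I, J) are each worse than B on at least one objective.

C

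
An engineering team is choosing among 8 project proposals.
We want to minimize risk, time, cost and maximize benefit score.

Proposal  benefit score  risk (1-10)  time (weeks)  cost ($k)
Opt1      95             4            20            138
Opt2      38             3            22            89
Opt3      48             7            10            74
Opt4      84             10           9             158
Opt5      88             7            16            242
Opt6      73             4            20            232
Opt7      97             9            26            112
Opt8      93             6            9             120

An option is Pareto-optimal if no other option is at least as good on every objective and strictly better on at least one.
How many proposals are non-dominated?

Opt1: not dominated.
Opt2: not dominated (best risk).
Opt3: not dominated (best cost).
Opt4: dominated by Opt8 (benefit score 93≥84, risk 6≤10, time 9≤9, cost 120≤158).
Opt5: dominated by Opt8 (benefit score 93≥88, risk 6≤7, time 9≤16, cost 120≤242).
Opt6: dominated by Opt1 (benefit score 95≥73, risk 4≤4, time 20≤20, cost 138≤232).
Opt7: not dominated (best benefit score).
Opt8: not dominated.
Pareto-optimal: Opt1, Opt2, Opt3, Opt7, Opt8 → 5.

5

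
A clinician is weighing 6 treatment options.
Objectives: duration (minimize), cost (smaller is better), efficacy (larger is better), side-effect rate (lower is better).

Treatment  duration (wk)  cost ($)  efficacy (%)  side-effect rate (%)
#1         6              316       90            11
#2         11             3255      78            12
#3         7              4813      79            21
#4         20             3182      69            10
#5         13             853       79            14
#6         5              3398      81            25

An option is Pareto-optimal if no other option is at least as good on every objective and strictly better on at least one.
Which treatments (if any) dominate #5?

#1

#1: duration 6≤13, cost 316≤853, efficacy 90≥79, side-effect rate 11≤14 — dominates #5.
Others (#2, #3, #4, #6) are each worse than #5 on at least one objective.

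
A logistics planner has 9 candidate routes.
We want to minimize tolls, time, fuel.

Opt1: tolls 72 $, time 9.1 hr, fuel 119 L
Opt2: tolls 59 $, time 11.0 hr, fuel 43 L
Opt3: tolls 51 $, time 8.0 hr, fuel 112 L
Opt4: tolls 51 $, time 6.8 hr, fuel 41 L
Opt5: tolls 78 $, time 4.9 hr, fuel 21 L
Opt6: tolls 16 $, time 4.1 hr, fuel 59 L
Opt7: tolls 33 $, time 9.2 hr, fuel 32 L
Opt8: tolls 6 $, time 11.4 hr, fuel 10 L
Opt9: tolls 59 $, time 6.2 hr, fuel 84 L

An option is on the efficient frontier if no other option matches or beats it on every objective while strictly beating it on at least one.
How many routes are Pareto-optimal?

Opt1: dominated by Opt3 (tolls 51≤72, time 8.0≤9.1, fuel 112≤119).
Opt2: dominated by Opt4 (tolls 51≤59, time 6.8≤11.0, fuel 41≤43).
Opt3: dominated by Opt4 (tolls 51≤51, time 6.8≤8.0, fuel 41≤112).
Opt4: not dominated.
Opt5: not dominated.
Opt6: not dominated (best time).
Opt7: not dominated.
Opt8: not dominated (best tolls).
Opt9: dominated by Opt6 (tolls 16≤59, time 4.1≤6.2, fuel 59≤84).
Pareto-optimal: Opt4, Opt5, Opt6, Opt7, Opt8 → 5.

5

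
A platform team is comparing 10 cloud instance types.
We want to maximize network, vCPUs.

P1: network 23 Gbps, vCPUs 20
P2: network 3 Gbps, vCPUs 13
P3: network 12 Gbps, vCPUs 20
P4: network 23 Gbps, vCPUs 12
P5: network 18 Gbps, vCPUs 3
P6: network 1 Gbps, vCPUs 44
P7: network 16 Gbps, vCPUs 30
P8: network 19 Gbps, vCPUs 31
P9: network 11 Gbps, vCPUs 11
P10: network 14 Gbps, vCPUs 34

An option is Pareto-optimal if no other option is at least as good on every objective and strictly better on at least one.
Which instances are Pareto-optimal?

P1, P6, P8, P10

P1: not dominated.
P2: dominated by P1 (network 23≥3, vCPUs 20≥13).
P3: dominated by P1 (network 23≥12, vCPUs 20≥20).
P4: dominated by P1 (network 23≥23, vCPUs 20≥12).
P5: dominated by P1 (network 23≥18, vCPUs 20≥3).
P6: not dominated (best vCPUs).
P7: dominated by P8 (network 19≥16, vCPUs 31≥30).
P8: not dominated.
P9: dominated by P1 (network 23≥11, vCPUs 20≥11).
P10: not dominated.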